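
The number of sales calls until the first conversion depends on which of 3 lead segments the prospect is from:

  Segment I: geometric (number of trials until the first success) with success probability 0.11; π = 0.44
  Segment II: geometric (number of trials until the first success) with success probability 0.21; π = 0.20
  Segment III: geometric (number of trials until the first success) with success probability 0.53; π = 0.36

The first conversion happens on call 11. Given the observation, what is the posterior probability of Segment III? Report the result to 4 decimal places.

P(component k | x) = π_k·f_k(x) / marginal(x), where marginal(x) = Σ_j π_j·f_j(x).
Evaluate each component's likelihood at the observed value:
  p_I = 0.0342999
  p_II = 0.0198834
  p_III = 0.000278775
Unnormalised posteriors:
  π_I·p_I = 0.44 × 0.0342999 = 0.015092
  π_II·p_II = 0.20 × 0.0198834 = 0.00397668
  π_III·p_III = 0.36 × 0.000278775 = 0.000100359
Sum: 0.015092 + 0.00397668 + 0.000100359 = 0.019169
Responsibility of Segment III: 0.000100359 / 0.019169 ≈ 0.0052

0.0052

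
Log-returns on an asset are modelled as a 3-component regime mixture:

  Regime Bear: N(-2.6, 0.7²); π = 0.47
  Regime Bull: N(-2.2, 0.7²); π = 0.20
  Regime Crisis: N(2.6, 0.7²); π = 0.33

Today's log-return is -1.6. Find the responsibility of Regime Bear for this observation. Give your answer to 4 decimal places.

P(component k | x) = P(Z=k)·f_k(x) / marginal(x), where marginal(x) = Σ_j P(Z=j)·f_j(x).
Evaluate each component's likelihood at the observed value:
  p_Bear = (1/(0.7·√(2π)))·exp(−(-1.6−-2.6)²/(2·0.7²)) = 0.569918·exp(-1.02041) = 0.205426
  p_Bull = (1/(0.7·√(2π)))·exp(−(-1.6−-2.2)²/(2·0.7²)) = 0.569918·exp(-0.36735) = 0.394707
  p_Crisis = (1/(0.7·√(2π)))·exp(−(-1.6−2.6)²/(2·0.7²)) = 0.569918·exp(-18.00000) = 8.67983e-09
Multiply by the mixture weights:
  P(Z=Bear)·p_Bear = 0.47 × 0.205426 = 0.09655
  P(Z=Bull)·p_Bull = 0.20 × 0.394707 = 0.0789415
  P(Z=Crisis)·p_Crisis = 0.33 × 8.67983e-09 = 2.86434e-09
Marginal: 0.09655 + 0.0789415 + 2.86434e-09 = 0.175491
So the posterior for Regime Bear is 0.09655 / 0.175491 ≈ 0.5502.

0.5502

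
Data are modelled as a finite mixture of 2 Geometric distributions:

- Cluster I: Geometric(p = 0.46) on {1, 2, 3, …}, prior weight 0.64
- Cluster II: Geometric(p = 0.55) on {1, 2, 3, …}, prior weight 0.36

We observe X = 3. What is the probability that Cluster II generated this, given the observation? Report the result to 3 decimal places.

The responsibility of component k is π_k f_k(x) divided by Σ_j π_j f_j(x).
Evaluate each component's likelihood at the observed value:
  f_I = 0.134136
  f_II = 0.111375
Multiply by the mixture weights:
  π_I·f_I = 0.64 × 0.134136 = 0.085847
  π_II·f_II = 0.36 × 0.111375 = 0.040095
Normaliser: 0.085847 + 0.040095 = 0.125942
So the posterior for Cluster II is 0.040095 / 0.125942 ≈ 0.318.

0.318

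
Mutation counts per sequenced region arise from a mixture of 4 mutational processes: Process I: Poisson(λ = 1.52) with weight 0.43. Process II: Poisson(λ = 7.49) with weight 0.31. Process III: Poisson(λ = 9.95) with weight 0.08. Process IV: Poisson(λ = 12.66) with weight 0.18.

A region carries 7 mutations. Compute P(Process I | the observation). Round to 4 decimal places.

P(component k | x) = π_k·f_k(x) / marginal(x), where marginal(x) = Σ_j π_j·f_j(x).
Poisson probabilities:
  f_I = e^(−1.52)·1.52^7/7! = 0.00081348
  f_II = e^(−7.49)·7.49^7/7! = 0.146581
  f_III = e^(−9.95)·9.95^7/7! = 0.0914326
  f_IV = e^(−12.66)·12.66^7/7! = 0.0328426
Prior × likelihood for each component:
  π_I·f_I = 0.43 × 0.00081348 = 0.000349796
  π_II·f_II = 0.31 × 0.146581 = 0.04544
  π_III·f_III = 0.08 × 0.0914326 = 0.00731461
  π_IV·f_IV = 0.18 × 0.0328426 = 0.00591166
Normaliser: 0.000349796 + 0.04544 + 0.00731461 + 0.00591166 = 0.0590161
P(Process I | x) = 0.000349796 / 0.0590161 ≈ 0.0059

0.0059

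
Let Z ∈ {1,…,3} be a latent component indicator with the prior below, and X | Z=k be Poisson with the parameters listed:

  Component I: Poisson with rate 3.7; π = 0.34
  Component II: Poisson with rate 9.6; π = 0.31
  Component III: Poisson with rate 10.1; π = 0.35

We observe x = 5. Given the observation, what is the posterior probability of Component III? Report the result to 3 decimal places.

0.167

P(component k | x) = π_k·f_k(x) / marginal(x), where marginal(x) = Σ_j π_j·f_j(x).
Evaluate each component's likelihood at the observed value:
  p_I = e^(−3.7)·3.7^5/5! = 0.142869
  p_II = e^(−9.6)·9.6^5/5! = 0.0460201
  p_III = e^(−10.1)·10.1^5/5! = 0.0359792
Unnormalised posteriors:
  π_I·p_I = 0.34 × 0.142869 = 0.0485754
  π_II·p_II = 0.31 × 0.0460201 = 0.0142662
  π_III·p_III = 0.35 × 0.0359792 = 0.0125927
Denominator: 0.0485754 + 0.0142662 + 0.0125927 = 0.0754344
Responsibility of Component III: 0.0125927 / 0.0754344 ≈ 0.167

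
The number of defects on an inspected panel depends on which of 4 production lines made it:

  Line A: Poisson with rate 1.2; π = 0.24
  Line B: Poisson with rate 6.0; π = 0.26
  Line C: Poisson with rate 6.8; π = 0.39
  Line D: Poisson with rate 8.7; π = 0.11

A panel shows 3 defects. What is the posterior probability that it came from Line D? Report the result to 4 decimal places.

0.0292

The responsibility of component k is w_k f_k(x) divided by Σ_j w_j f_j(x).
Poisson probabilities:
  L_A = 0.0867439
  L_B = 0.0892351
  L_C = 0.0583678
  L_D = 0.0182829
Prior × likelihood for each component:
  w_A·L_A = 0.24 × 0.0867439 = 0.0208185
  w_B·L_B = 0.26 × 0.0892351 = 0.0232011
  w_C·L_C = 0.39 × 0.0583678 = 0.0227634
  w_D·L_D = 0.11 × 0.0182829 = 0.00201112
Denominator: 0.0208185 + 0.0232011 + 0.0227634 + 0.00201112 = 0.0687942
P(Line D | x) ≈ 0.0292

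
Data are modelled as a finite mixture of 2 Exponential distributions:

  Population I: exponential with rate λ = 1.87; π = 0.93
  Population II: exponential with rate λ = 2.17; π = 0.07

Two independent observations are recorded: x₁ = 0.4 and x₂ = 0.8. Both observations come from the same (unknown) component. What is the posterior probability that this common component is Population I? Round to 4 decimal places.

0.9340

Posterior ∝ prior × likelihood, so P(k | x) ∝ P(Z=k) f_k(x); normalise over all components.
Since both observations come from the same component, the likelihood for component k is f_k(x₁)·f_k(x₂).
  L_I = [1.87·e^(−1.87·0.4) = 1.87·e^(−0.7480) = 0.885094] × [0.418926] = 0.370789
  L_II = [2.17·e^(−2.17·0.4) = 2.17·e^(−0.8680) = 0.910945] × [0.382406] = 0.348351
Weight by the priors:
  P(Z=I)·L_I = 0.93 × 0.370789 = 0.344833
  P(Z=II)·L_II = 0.07 × 0.348351 = 0.0243845
Evidence: 0.344833 + 0.0243845 = 0.369218
Responsibility of Population I: 0.344833 / 0.369218 ≈ 0.9340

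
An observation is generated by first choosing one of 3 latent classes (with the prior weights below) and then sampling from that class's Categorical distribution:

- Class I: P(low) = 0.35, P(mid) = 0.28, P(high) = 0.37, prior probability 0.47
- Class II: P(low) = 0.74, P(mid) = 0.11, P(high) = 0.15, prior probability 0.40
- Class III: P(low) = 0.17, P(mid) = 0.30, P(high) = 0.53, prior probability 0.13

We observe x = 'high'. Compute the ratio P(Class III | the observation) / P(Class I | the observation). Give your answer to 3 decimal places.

0.396

The posterior odds equal the prior odds times the likelihood ratio: (P(Z=i)/P(Z=j))·(f_i(x)/f_j(x)).
Evaluate each component's likelihood at the observed value:
  p_I = 0.37
  p_II = 0.15
  p_III = 0.53
0.0689 / 0.1739 ≈ 0.396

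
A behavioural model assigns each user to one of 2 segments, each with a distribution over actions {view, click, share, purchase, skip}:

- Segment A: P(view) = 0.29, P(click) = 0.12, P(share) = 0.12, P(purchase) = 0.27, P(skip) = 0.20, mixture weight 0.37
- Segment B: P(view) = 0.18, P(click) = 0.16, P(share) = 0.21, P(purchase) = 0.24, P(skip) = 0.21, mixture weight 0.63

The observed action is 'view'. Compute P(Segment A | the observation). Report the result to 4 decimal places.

By Bayes' theorem, P(k | x) = π_k f_k(x) / Σ_j π_j f_j(x).
Component likelihoods at x = 'view':
  f_A = 0.29
  f_B = 0.18
Prior × likelihood for each component:
  π_A·f_A = 0.37 × 0.29 = 0.1073
  π_B·f_B = 0.63 × 0.18 = 0.1134
Marginal: 0.1073 + 0.1134 = 0.2207
So the posterior for Segment A is 0.1073 / 0.2207 ≈ 0.4862.

0.4862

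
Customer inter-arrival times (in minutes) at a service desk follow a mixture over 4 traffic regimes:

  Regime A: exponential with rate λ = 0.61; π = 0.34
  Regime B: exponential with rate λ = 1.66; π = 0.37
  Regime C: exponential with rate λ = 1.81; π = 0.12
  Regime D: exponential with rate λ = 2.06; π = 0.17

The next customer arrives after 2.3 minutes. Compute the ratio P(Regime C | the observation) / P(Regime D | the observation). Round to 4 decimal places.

The posterior odds equal the prior odds times the likelihood ratio: (π_i/π_j)·(f_i(x)/f_j(x)).
Component likelihoods at x = 2.3 minutes:
  f_A = 0.61·e^(−0.61·2.3) = 0.61·e^(−1.4030) = 0.149974
  f_B = 1.66·e^(−1.66·2.3) = 1.66·e^(−3.8180) = 0.036473
  f_C = 1.81·e^(−1.81·2.3) = 1.81·e^(−4.1630) = 0.0281651
  f_D = 2.06·e^(−2.06·2.3) = 2.06·e^(−4.7380) = 0.0180377
Posterior odds = (π_C·f_C) / (π_D·f_D) = (0.12·0.0281651) / (0.17·0.0180377) = 0.00337981 / 0.0030664 ≈ 1.1022

1.1022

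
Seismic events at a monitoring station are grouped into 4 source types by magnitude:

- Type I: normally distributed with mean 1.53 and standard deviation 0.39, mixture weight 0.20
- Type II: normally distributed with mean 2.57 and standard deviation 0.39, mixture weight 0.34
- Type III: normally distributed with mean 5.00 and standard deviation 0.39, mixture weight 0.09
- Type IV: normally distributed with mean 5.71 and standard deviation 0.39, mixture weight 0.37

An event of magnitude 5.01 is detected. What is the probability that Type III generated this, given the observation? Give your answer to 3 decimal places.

The responsibility of component k is π_k f_k(x) divided by Σ_j π_j f_j(x).
Normal densities:
  p_I = 5.25169e-18
  p_II = 3.23685e-09
  p_III = 1.02259
  p_IV = 0.204311
Weight by the priors:
  π_I·p_I = 0.20 × 5.25169e-18 = 1.05034e-18
  π_II·p_II = 0.34 × 3.23685e-09 = 1.10053e-09
  π_III·p_III = 0.09 × 1.02259 = 0.0920333
  π_IV·p_IV = 0.37 × 0.204311 = 0.075595
Denominator: 1.05034e-18 + 1.10053e-09 + 0.0920333 + 0.075595 = 0.167628
P(Type III | the observation) = 0.0920333 / 0.167628 ≈ 0.549

0.549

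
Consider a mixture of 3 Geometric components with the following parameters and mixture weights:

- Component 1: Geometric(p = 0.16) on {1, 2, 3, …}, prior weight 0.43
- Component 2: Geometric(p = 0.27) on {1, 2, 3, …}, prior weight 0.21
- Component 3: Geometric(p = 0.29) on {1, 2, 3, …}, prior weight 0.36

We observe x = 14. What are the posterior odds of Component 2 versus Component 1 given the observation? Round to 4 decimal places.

Only the two components matter; the odds are (π_i f_i(x)) / (π_j f_j(x)).
Evaluate each component's likelihood at the observed value:
  p_1 = 0.16·(1−0.16)^13 = 0.16·0.103665 = 0.0165863
  p_2 = 0.27·(1−0.27)^13 = 0.27·0.0167185 = 0.00451399
  p_3 = 0.29·(1−0.29)^13 = 0.29·0.0116509 = 0.00337875
Posterior odds = (π_2·p_2) / (π_1·p_1) = (0.21·0.00451399) / (0.43·0.0165863) = 0.000947939 / 0.00713213 ≈ 0.1329

0.1329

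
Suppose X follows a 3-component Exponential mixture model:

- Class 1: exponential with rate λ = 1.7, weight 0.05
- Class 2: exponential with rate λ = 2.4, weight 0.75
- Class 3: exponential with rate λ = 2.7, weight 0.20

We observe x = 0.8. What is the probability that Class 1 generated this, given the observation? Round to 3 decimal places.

0.063

By Bayes' theorem, P(k | x) = w_k f_k(x) / Σ_j w_j f_j(x).
Evaluate each component's likelihood at the observed value:
  p_1 = 1.7·e^(−1.7·0.8) = 1.7·e^(−1.3600) = 0.436323
  p_2 = 2.4·e^(−2.4·0.8) = 2.4·e^(−1.9200) = 0.351857
  p_3 = 2.7·e^(−2.7·0.8) = 2.7·e^(−2.1600) = 0.311378
Unnormalised posteriors:
  w_1·p_1 = 0.05 × 0.436323 = 0.0218162
  w_2·p_2 = 0.75 × 0.351857 = 0.263893
  w_3·p_3 = 0.20 × 0.311378 = 0.0622756
Denominator: 0.0218162 + 0.263893 + 0.0622756 = 0.347984
P(Class 1 | the observation) ≈ 0.063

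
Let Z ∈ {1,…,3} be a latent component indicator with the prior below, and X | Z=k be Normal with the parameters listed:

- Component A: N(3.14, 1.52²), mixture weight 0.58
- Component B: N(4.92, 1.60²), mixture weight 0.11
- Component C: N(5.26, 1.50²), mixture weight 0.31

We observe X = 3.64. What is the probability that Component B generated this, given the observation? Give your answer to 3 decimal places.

0.095

By Bayes' theorem, P(k | x) = π_k f_k(x) / Σ_j π_j f_j(x).
Normal densities:
  p_A = (1/(1.52·√(2π)))·exp(−(3.64−3.14)²/(2·1.52²)) = 0.262462·exp(-0.05410) = 0.248639
  p_B = (1/(1.60·√(2π)))·exp(−(3.64−4.92)²/(2·1.60²)) = 0.249339·exp(-0.32000) = 0.181057
  p_C = (1/(1.50·√(2π)))·exp(−(3.64−5.26)²/(2·1.50²)) = 0.265962·exp(-0.58320) = 0.148436
Unnormalised posteriors:
  π_A·p_A = 0.58 × 0.248639 = 0.144211
  π_B·p_B = 0.11 × 0.181057 = 0.0199163
  π_C·p_C = 0.31 × 0.148436 = 0.0460151
Denominator: 0.144211 + 0.0199163 + 0.0460151 = 0.210142
P(Component B | the observation) ≈ 0.095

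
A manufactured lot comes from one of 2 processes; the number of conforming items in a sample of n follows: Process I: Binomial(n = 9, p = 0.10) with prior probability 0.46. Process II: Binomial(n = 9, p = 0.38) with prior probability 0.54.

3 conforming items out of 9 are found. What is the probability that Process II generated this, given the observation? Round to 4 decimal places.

0.8732

Posterior ∝ prior × likelihood, so P(k | x) ∝ w_k f_k(x); normalise over all components.
Component likelihoods at x = 3 conforming items out of 9:
  f_I = C(9,3)·0.10^3·0.90^6 = 84·0.001·0.531441 = 0.044641
  f_II = C(9,3)·0.38^3·0.62^6 = 84·0.054872·0.0568002 = 0.261806
Prior × likelihood for each component:
  w_I·f_I = 0.46 × 0.044641 = 0.0205349
  w_II·f_II = 0.54 × 0.261806 = 0.141375
Marginal: 0.0205349 + 0.141375 = 0.16191
P(Process II | the observation) ≈ 0.8732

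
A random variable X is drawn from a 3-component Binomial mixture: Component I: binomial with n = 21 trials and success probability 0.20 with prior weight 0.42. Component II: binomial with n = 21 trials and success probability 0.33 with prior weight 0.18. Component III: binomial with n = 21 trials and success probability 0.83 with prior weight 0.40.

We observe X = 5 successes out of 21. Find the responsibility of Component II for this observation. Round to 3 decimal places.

0.235

Posterior ∝ prior × likelihood, so P(k | x) ∝ w_k f_k(x); normalise over all components.
Evaluate each component's likelihood at the observed value:
  L_I = C(21,5)·0.20^5·0.80^16 = 20349·0.00032·0.0281475 = 0.183287
  L_II = C(21,5)·0.33^5·0.67^16 = 20349·0.00391354·0.00164891 = 0.131314
  L_III = C(21,5)·0.83^5·0.17^16 = 20349·0.393904·4.86612e-13 = 3.90046e-09
Weight by the priors:
  w_I·L_I = 0.42 × 0.183287 = 0.0769807
  w_II·L_II = 0.18 × 0.131314 = 0.0236364
  w_III·L_III = 0.40 × 3.90046e-09 = 1.56019e-09
Denominator: 0.0769807 + 0.0236364 + 1.56019e-09 = 0.100617
Responsibility of Component II: 0.0236364 / 0.100617 ≈ 0.235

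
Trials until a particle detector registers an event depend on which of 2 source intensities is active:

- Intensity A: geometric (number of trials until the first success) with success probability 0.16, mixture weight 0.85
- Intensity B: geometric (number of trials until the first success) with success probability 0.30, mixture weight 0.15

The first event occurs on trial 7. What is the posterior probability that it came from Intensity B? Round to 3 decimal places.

Posterior ∝ prior × likelihood, so P(k | x) ∝ π_k f_k(x); normalise over all components.
Component likelihoods at x = 7:
  f_A = 0.0562077
  f_B = 0.0352947
Prior × likelihood for each component:
  π_A·f_A = 0.85 × 0.0562077 = 0.0477765
  π_B·f_B = 0.15 × 0.0352947 = 0.0052942
Sum: 0.0477765 + 0.0052942 = 0.0530707
P(Intensity B | data) ≈ 0.100

0.100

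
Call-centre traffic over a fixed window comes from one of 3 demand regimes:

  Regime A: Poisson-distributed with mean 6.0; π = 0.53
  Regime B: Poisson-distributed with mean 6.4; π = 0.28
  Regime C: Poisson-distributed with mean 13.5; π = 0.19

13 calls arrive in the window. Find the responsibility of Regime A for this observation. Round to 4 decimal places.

The responsibility of component k is π_k f_k(x) divided by Σ_j π_j f_j(x).
Poisson probabilities:
  f_A = e^(−6.0)·6.0^13/13! = 0.00519899
  f_B = e^(−6.4)·6.4^13/13! = 0.00806445
  f_C = e^(−13.5)·13.5^13/13! = 0.108914
Multiply by the mixture weights:
  π_A·f_A = 0.53 × 0.00519899 = 0.00275547
  π_B·f_B = 0.28 × 0.00806445 = 0.00225805
  π_C·f_C = 0.19 × 0.108914 = 0.0206936
Normaliser: 0.00275547 + 0.00225805 + 0.0206936 = 0.0257071
So the posterior for Regime A is 0.00275547 / 0.0257071 ≈ 0.1072.

0.1072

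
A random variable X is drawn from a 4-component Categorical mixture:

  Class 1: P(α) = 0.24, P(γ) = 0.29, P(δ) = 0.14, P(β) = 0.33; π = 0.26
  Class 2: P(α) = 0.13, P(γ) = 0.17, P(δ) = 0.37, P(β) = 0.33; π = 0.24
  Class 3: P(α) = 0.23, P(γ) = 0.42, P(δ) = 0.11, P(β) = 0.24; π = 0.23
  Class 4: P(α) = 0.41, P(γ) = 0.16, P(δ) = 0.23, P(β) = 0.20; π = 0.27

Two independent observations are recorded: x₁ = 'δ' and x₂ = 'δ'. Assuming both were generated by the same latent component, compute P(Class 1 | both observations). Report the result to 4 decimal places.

Posterior ∝ prior × likelihood, so P(k | x) ∝ π_k f_k(x); normalise over all components.
Since both observations come from the same component, the likelihood for component k is f_k(x₁)·f_k(x₂).
  f_1 = [0.14] × [0.14] = 0.0196
  f_2 = [0.37] × [0.37] = 0.1369
  f_3 = [0.11] × [0.11] = 0.0121
  f_4 = [0.23] × [0.23] = 0.0529
Unnormalised posteriors:
  π_1·f_1 = 0.26 × 0.0196 = 0.005096
  π_2·f_2 = 0.24 × 0.1369 = 0.032856
  π_3·f_3 = 0.23 × 0.0121 = 0.002783
  π_4·f_4 = 0.27 × 0.0529 = 0.014283
Normaliser: 0.005096 + 0.032856 + 0.002783 + 0.014283 = 0.055018
P(Class 1 | x₁, x₂) = 0.005096 / 0.055018 ≈ 0.0926

0.0926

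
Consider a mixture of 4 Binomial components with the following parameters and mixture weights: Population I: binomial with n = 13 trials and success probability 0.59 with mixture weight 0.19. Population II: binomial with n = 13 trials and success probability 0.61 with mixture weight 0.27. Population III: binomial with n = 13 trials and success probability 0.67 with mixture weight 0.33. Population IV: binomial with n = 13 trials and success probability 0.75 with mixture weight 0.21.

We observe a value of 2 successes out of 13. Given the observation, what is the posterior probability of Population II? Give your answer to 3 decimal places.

By Bayes' theorem, P(k | x) = P(Z=k) f_k(x) / Σ_j P(Z=j) f_j(x).
Binomial probabilities:
  f_I = C(13,2)·0.59^2·0.41^11 = 78·0.3481·5.50329e-05 = 0.00149424
  f_II = C(13,2)·0.61^2·0.39^11 = 78·0.3721·3.17476e-05 = 0.000921436
  f_III = C(13,2)·0.67^2·0.33^11 = 78·0.4489·5.05421e-06 = 0.000176969
  f_IV = C(13,2)·0.75^2·0.25^11 = 78·0.5625·2.38419e-07 = 1.04606e-05
Weight by the priors:
  P(Z=I)·f_I = 0.19 × 0.00149424 = 0.000283906
  P(Z=II)·f_II = 0.27 × 0.000921436 = 0.000248788
  P(Z=III)·f_III = 0.33 × 0.000176969 = 5.83998e-05
  P(Z=IV)·f_IV = 0.21 × 1.04606e-05 = 2.19673e-06
Denominator: 0.000283906 + 0.000248788 + 5.83998e-05 + 2.19673e-06 = 0.00059329
P(Population II | data) = 0.000248788 / 0.00059329 ≈ 0.419

0.419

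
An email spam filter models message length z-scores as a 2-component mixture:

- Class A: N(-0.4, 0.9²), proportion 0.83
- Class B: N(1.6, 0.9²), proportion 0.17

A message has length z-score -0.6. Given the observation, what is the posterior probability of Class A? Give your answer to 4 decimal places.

0.9895

Posterior ∝ prior × likelihood, so P(k | x) ∝ P(Z=k) f_k(x); normalise over all components.
Component likelihoods at x = -0.6:
  L_A = 0.432458
  L_B = 0.0223432
Weight by the priors:
  P(Z=A)·L_A = 0.83 × 0.432458 = 0.35894
  P(Z=B)·L_B = 0.17 × 0.0223432 = 0.00379835
Denominator: 0.35894 + 0.00379835 = 0.362739
P(Class A | -0.6) ≈ 0.9895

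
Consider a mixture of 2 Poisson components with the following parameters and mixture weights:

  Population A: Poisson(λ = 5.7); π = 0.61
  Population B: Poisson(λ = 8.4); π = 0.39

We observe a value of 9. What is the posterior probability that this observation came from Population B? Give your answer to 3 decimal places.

Posterior ∝ prior × likelihood, so P(k | x) ∝ w_k f_k(x); normalise over all components.
Poisson probabilities:
  p_A = 0.0585642
  p_B = 0.129026
Prior × likelihood for each component:
  w_A·p_A = 0.61 × 0.0585642 = 0.0357242
  w_B·p_B = 0.39 × 0.129026 = 0.0503201
Sum: 0.0357242 + 0.0503201 = 0.0860443
P(Population B | the observation) ≈ 0.585

0.585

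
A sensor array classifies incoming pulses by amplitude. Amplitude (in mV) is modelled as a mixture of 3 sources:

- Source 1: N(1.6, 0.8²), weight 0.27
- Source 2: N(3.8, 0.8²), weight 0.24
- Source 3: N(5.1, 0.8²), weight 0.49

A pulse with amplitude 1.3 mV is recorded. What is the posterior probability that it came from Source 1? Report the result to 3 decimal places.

0.993

P(component k | x) = P(Z=k)·f_k(x) / marginal(x), where marginal(x) = Σ_j P(Z=j)·f_j(x).
Evaluate each component's likelihood at the observed value:
  L_1 = 0.464819
  L_2 = 0.00377782
  L_3 = 6.28688e-06
Prior × likelihood for each component:
  P(Z=1)·L_1 = 0.27 × 0.464819 = 0.125501
  P(Z=2)·L_2 = 0.24 × 0.00377782 = 0.000906677
  P(Z=3)·L_3 = 0.49 × 6.28688e-06 = 3.08057e-06
Sum: 0.125501 + 0.000906677 + 3.08057e-06 = 0.126411
P(Source 1 | the observation) ≈ 0.993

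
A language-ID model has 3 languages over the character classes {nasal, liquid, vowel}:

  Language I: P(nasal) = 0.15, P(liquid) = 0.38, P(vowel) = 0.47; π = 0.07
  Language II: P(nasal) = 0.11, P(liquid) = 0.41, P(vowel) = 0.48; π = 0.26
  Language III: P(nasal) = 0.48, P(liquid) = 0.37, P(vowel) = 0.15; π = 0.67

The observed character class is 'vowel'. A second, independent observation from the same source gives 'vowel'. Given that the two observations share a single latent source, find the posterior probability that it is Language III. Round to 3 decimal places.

The responsibility of component k is w_k f_k(x) divided by Σ_j w_j f_j(x).
Since both observations come from the same component, the likelihood for component k is f_k(x₁)·f_k(x₂).
  f_I = [P(vowel | comp) = 0.47] × [0.47] = 0.2209
  f_II = [P(vowel | comp) = 0.48] × [0.48] = 0.2304
  f_III = [P(vowel | comp) = 0.15] × [0.15] = 0.0225
Multiply by the mixture weights:
  w_I·f_I = 0.07 × 0.2209 = 0.015463
  w_II·f_II = 0.26 × 0.2304 = 0.059904
  w_III·f_III = 0.67 × 0.0225 = 0.015075
Sum: 0.015463 + 0.059904 + 0.015075 = 0.090442
P(Language III | x₁, x₂) ≈ 0.167

0.167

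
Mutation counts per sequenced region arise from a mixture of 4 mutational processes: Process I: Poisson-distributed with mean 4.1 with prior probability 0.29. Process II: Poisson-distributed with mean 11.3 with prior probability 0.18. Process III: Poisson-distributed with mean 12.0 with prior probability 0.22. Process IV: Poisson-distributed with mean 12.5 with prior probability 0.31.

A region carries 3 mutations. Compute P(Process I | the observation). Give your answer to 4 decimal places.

0.9770

Apply Bayes' rule: the posterior for each component is proportional to its prior times its likelihood at x.
Evaluate each component's likelihood at the observed value:
  f_I = e^(−4.1)·4.1^3/3! = 0.190368
  f_II = e^(−11.3)·11.3^3/3! = 0.00297548
  f_III = e^(−12.0)·12.0^3/3! = 0.00176953
  f_IV = e^(−12.5)·12.5^3/3! = 0.0012131
Unnormalised posteriors:
  w_I·f_I = 0.29 × 0.190368 = 0.0552066
  w_II·f_II = 0.18 × 0.00297548 = 0.000535586
  w_III·f_III = 0.22 × 0.00176953 = 0.000389297
  w_IV·f_IV = 0.31 × 0.0012131 = 0.000376062
Sum: 0.0552066 + 0.000535586 + 0.000389297 + 0.000376062 = 0.0565075
So the posterior for Process I is 0.0552066 / 0.0565075 ≈ 0.9770.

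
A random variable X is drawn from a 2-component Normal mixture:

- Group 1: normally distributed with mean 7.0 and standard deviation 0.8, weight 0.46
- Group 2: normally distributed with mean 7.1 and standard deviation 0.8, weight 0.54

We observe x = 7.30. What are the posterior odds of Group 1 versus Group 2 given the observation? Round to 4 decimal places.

0.8192

Posterior odds = (P(Z=i) f_i(x)) / (P(Z=j) f_j(x)); the normalising sum cancels.
Evaluate each component's likelihood at the observed value:
  L_1 = (1/(0.8·√(2π)))·exp(−(7.30−7.0)²/(2·0.8²)) = 0.498678·exp(-0.07031) = 0.464819
  L_2 = (1/(0.8·√(2π)))·exp(−(7.30−7.1)²/(2·0.8²)) = 0.498678·exp(-0.03125) = 0.483335
Posterior odds = (P(Z=1)·L_1) / (P(Z=2)·L_2) = (0.46·0.464819) / (0.54·0.483335) = 0.213817 / 0.261001 ≈ 0.8192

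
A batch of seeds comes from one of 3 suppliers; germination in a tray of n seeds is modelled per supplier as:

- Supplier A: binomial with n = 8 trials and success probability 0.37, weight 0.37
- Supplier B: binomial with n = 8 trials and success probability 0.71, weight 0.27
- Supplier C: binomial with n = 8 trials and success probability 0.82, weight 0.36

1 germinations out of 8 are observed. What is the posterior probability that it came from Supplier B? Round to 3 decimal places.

By Bayes' theorem, P(k | x) = P(Z=k) f_k(x) / Σ_j P(Z=j) f_j(x).
Binomial probabilities:
  L_A = C(8,1)·0.37^1·0.63^7 = 8·0.37·0.0393898 = 0.116594
  L_B = C(8,1)·0.71^1·0.29^7 = 8·0.71·0.000172499 = 0.000979793
  L_C = C(8,1)·0.82^1·0.18^7 = 8·0.82·6.1222e-06 = 4.01616e-05
Weight by the priors:
  P(Z=A)·L_A = 0.37 × 0.116594 = 0.0431397
  P(Z=B)·L_B = 0.27 × 0.000979793 = 0.000264544
  P(Z=C)·L_C = 0.36 × 4.01616e-05 = 1.44582e-05
Evidence: 0.0431397 + 0.000264544 + 1.44582e-05 = 0.0434187
Responsibility of Supplier B: 0.000264544 / 0.0434187 ≈ 0.006

0.006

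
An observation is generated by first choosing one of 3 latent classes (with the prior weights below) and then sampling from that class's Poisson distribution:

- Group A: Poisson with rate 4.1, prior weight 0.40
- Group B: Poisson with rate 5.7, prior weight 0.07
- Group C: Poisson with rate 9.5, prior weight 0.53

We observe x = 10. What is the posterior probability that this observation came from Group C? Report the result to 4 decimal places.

0.9318

The responsibility of component k is w_k f_k(x) divided by Σ_j w_j f_j(x).
Evaluate each component's likelihood at the observed value:
  L_A = e^(−4.1)·4.1^10/10! = 0.00613011
  L_B = e^(−5.7)·5.7^10/10! = 0.0333816
  L_C = e^(−9.5)·9.5^10/10! = 0.123502
Prior × likelihood for each component:
  w_A·L_A = 0.40 × 0.00613011 = 0.00245204
  w_B·L_B = 0.07 × 0.0333816 = 0.00233671
  w_C·L_C = 0.53 × 0.123502 = 0.0654563
Evidence: 0.00245204 + 0.00233671 + 0.0654563 = 0.070245
P(Group C | 10) ≈ 0.9318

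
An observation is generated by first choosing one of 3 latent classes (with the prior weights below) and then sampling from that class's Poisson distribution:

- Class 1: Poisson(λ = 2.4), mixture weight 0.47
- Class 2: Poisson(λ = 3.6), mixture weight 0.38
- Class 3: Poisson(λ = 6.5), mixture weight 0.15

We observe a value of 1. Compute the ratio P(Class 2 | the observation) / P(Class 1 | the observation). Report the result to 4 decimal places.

0.3653

Only the two components matter; the odds are (π_i f_i(x)) / (π_j f_j(x)).
Component likelihoods at x = 1:
  f_1 = e^(−2.4)·2.4^1/1! = 0.217723
  f_2 = e^(−3.6)·3.6^1/1! = 0.0983654
  f_3 = e^(−6.5)·6.5^1/1! = 0.00977235
Posterior odds = (π_2·f_2) / (π_1·f_1) = (0.38·0.0983654) / (0.47·0.217723) = 0.0373789 / 0.10233 ≈ 0.3653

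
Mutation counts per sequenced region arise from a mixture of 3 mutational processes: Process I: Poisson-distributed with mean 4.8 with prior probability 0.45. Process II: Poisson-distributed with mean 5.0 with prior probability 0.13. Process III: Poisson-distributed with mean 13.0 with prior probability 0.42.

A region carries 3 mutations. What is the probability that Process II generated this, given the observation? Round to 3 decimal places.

Posterior ∝ prior × likelihood, so P(k | x) ∝ w_k f_k(x); normalise over all components.
Component likelihoods at x = 3 mutations:
  L_I = e^(−4.8)·4.8^3/3! = 0.151691
  L_II = e^(−5.0)·5.0^3/3! = 0.140374
  L_III = e^(−13.0)·13.0^3/3! = 0.000827657
Unnormalised posteriors:
  w_I·L_I = 0.45 × 0.151691 = 0.0682608
  w_II·L_II = 0.13 × 0.140374 = 0.0182486
  w_III·L_III = 0.42 × 0.000827657 = 0.000347616
Evidence: 0.0682608 + 0.0182486 + 0.000347616 = 0.086857
P(Process II | the observation) = 0.0182486 / 0.086857 ≈ 0.210

0.210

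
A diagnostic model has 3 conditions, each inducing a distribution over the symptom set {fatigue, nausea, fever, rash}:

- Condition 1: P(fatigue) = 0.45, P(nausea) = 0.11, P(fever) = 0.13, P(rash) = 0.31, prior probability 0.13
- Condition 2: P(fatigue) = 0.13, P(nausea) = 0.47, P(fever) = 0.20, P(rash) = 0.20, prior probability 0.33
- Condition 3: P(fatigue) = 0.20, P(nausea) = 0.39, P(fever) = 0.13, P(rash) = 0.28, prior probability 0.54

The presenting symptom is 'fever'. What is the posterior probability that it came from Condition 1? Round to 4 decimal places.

By Bayes' theorem, P(k | x) = π_k f_k(x) / Σ_j π_j f_j(x).
Categorical probabilities:
  L_1 = 0.13
  L_2 = 0.2
  L_3 = 0.13
Multiply by the mixture weights:
  π_1·L_1 = 0.13 × 0.13 = 0.0169
  π_2·L_2 = 0.33 × 0.2 = 0.066
  π_3·L_3 = 0.54 × 0.13 = 0.0702
Normaliser: 0.0169 + 0.066 + 0.0702 = 0.1531
P(Condition 1 | x) = 0.0169 / 0.1531 ≈ 0.1104

0.1104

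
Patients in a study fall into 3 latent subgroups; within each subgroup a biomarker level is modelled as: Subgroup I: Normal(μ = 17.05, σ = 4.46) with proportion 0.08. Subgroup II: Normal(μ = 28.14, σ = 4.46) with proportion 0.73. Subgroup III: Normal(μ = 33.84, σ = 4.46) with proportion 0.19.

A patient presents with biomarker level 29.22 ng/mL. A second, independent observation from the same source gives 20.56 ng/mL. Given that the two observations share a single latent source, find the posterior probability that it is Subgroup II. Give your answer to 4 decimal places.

By Bayes' theorem, P(k | x) = π_k f_k(x) / Σ_j π_j f_j(x).
Since both observations come from the same component, the likelihood for component k is f_k(x₁)·f_k(x₂).
  f_I = [(1/(4.46·√(2π)))·exp(−(29.22−17.05)²/(2·4.46²)) = 0.089449·exp(-3.72290) = 0.00216142] × [0.065627] = 0.000141848
  f_II = [(1/(4.46·√(2π)))·exp(−(29.22−28.14)²/(2·4.46²)) = 0.089449·exp(-0.02932) = 0.0868645] × [0.0211033] = 0.00183313
  f_III = [(1/(4.46·√(2π)))·exp(−(29.22−33.84)²/(2·4.46²)) = 0.089449·exp(-0.53652) = 0.052308] × [0.00106256] = 5.55804e-05
Unnormalised posteriors:
  π_I·f_I = 0.08 × 0.000141848 = 1.13478e-05
  π_II·f_II = 0.73 × 0.00183313 = 0.00133818
  π_III·f_III = 0.19 × 5.55804e-05 = 1.05603e-05
Marginal: 1.13478e-05 + 0.00133818 + 1.05603e-05 = 0.00136009
P(Subgroup II | data) ≈ 0.9839

0.9839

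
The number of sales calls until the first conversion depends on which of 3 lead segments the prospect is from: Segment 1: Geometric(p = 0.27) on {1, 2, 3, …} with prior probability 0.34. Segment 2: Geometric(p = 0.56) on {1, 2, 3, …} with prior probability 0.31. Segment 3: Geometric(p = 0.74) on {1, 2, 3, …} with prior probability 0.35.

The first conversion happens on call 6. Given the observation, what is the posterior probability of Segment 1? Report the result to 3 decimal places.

0.857

Posterior ∝ prior × likelihood, so P(k | x) ∝ P(Z=k) f_k(x); normalise over all components.
Evaluate each component's likelihood at the observed value:
  f_1 = 0.27·(1−0.27)^5 = 0.27·0.207307 = 0.0559729
  f_2 = 0.56·(1−0.56)^5 = 0.56·0.0164916 = 0.00923531
  f_3 = 0.74·(1−0.74)^5 = 0.74·0.00118814 = 0.000879222
Multiply by the mixture weights:
  P(Z=1)·f_1 = 0.34 × 0.0559729 = 0.0190308
  P(Z=2)·f_2 = 0.31 × 0.00923531 = 0.00286295
  P(Z=3)·f_3 = 0.35 × 0.000879222 = 0.000307728
Marginal: 0.0190308 + 0.00286295 + 0.000307728 = 0.0222015
P(Segment 1 | the observation) = 0.0190308 / 0.0222015 ≈ 0.857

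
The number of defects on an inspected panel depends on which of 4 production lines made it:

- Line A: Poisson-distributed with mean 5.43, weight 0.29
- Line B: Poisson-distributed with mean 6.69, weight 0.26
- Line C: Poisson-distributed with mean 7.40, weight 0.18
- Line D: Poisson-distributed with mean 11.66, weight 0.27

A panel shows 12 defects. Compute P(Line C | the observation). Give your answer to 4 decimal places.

0.1405

The responsibility of component k is P(Z=k) f_k(x) divided by Σ_j P(Z=j) f_j(x).
Poisson probabilities:
  f_A = e^(−5.43)·5.43^12/12! = 0.00601232
  f_B = e^(−6.69)·6.69^12/12! = 0.0208615
  f_C = e^(−7.40)·7.40^12/12! = 0.0344084
  f_D = e^(−11.66)·11.66^12/12! = 0.113808
Multiply by the mixture weights:
  P(Z=A)·f_A = 0.29 × 0.00601232 = 0.00174357
  P(Z=B)·f_B = 0.26 × 0.0208615 = 0.005424
  P(Z=C)·f_C = 0.18 × 0.0344084 = 0.00619351
  P(Z=D)·f_D = 0.27 × 0.113808 = 0.0307281
Normaliser: 0.00174357 + 0.005424 + 0.00619351 + 0.0307281 = 0.0440892
Responsibility of Line C: 0.00619351 / 0.0440892 ≈ 0.1405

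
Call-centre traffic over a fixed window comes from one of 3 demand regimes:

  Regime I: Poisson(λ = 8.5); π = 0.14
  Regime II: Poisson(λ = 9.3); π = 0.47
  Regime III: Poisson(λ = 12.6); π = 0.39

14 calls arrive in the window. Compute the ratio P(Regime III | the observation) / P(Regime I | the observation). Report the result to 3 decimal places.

Only the two components matter; the odds are (π_i f_i(x)) / (π_j f_j(x)).
Component likelihoods at x = 14 calls:
  L_I = e^(−8.5)·8.5^14/14! = 0.0239858
  L_II = e^(−9.3)·9.3^14/14! = 0.0379677
  L_III = e^(−12.6)·12.6^14/14! = 0.0983261
0.0383472 / 0.00335801 ≈ 11.420

11.420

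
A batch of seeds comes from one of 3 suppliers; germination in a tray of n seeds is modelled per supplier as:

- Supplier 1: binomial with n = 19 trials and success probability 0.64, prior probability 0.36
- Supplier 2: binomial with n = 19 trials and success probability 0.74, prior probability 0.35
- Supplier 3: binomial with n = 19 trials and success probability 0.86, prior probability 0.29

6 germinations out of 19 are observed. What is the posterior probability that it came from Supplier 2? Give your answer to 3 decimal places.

0.033

By Bayes' theorem, P(k | x) = P(Z=k) f_k(x) / Σ_j P(Z=j) f_j(x).
Binomial probabilities:
  p_1 = 0.00318049
  p_2 = 0.000110542
  p_3 = 8.71238e-08
Weight by the priors:
  P(Z=1)·p_1 = 0.36 × 0.00318049 = 0.00114498
  P(Z=2)·p_2 = 0.35 × 0.000110542 = 3.86896e-05
  P(Z=3)·p_3 = 0.29 × 8.71238e-08 = 2.52659e-08
Denominator: 0.00114498 + 3.86896e-05 + 2.52659e-08 = 0.00118369
Responsibility of Supplier 2: 3.86896e-05 / 0.00118369 ≈ 0.033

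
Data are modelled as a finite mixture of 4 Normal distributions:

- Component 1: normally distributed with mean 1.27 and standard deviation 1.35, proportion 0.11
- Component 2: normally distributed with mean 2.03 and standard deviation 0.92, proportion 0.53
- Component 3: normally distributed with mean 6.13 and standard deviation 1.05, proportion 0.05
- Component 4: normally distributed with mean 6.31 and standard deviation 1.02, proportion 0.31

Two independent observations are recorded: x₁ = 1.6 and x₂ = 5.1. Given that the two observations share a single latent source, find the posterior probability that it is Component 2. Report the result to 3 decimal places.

0.671

By Bayes' theorem, P(k | x) = P(Z=k) f_k(x) / Σ_j P(Z=j) f_j(x).
Since both observations come from the same component, the likelihood for component k is f_k(x₁)·f_k(x₂).
  L_1 = [(1/(1.35·√(2π)))·exp(−(1.6−1.27)²/(2·1.35²)) = 0.295513·exp(-0.02988) = 0.286814] × [0.00528209] = 0.00151498
  L_2 = [(1/(0.92·√(2π)))·exp(−(1.6−2.03)²/(2·0.92²)) = 0.433633·exp(-0.10923) = 0.388763] × [0.00165625] = 0.000643891
  L_3 = [(1/(1.05·√(2π)))·exp(−(1.6−6.13)²/(2·1.05²)) = 0.379945·exp(-9.30653) = 3.45101e-05] × [0.234837] = 8.10425e-06
  L_4 = [(1/(1.02·√(2π)))·exp(−(1.6−6.31)²/(2·1.02²)) = 0.391120·exp(-10.66133) = 9.16542e-06] × [0.193522] = 1.77371e-06
Multiply by the mixture weights:
  P(Z=1)·L_1 = 0.11 × 0.00151498 = 0.000166648
  P(Z=2)·L_2 = 0.53 × 0.000643891 = 0.000341262
  P(Z=3)·L_3 = 0.05 × 8.10425e-06 = 4.05213e-07
  P(Z=4)·L_4 = 0.31 × 1.77371e-06 = 5.4985e-07
Denominator: 0.000166648 + 0.000341262 + 4.05213e-07 + 5.4985e-07 = 0.000508865
P(Component 2 | x) = 0.000341262 / 0.000508865 ≈ 0.671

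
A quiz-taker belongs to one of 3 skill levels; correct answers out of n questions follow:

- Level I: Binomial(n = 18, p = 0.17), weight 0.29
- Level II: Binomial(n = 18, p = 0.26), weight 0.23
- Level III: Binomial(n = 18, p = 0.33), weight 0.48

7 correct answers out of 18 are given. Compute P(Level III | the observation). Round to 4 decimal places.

Apply Bayes' rule: the posterior for each component is proportional to its prior times its likelihood at x.
Binomial probabilities:
  L_I = C(18,7)·0.17^7·0.83^11 = 31824·4.10339e-06·0.128783 = 0.0168173
  L_II = C(18,7)·0.26^7·0.74^11 = 31824·8.03181e-05·0.0364375 = 0.0931359
  L_III = C(18,7)·0.33^7·0.67^11 = 31824·0.000426184·0.012213 = 0.165644
Weight by the priors:
  π_I·L_I = 0.29 × 0.0168173 = 0.00487702
  π_II·L_II = 0.23 × 0.0931359 = 0.0214213
  π_III·L_III = 0.48 × 0.165644 = 0.079509
Sum: 0.00487702 + 0.0214213 + 0.079509 = 0.105807
P(Level III | 7 correct answers out of 18) ≈ 0.7515

0.7515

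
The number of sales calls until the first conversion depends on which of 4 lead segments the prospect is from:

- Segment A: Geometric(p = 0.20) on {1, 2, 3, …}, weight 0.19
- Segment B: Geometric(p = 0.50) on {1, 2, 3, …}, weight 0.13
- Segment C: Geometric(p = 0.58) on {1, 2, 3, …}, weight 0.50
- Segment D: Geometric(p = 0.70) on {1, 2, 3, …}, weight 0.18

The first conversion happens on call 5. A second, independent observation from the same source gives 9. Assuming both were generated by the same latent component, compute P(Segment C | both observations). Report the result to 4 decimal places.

0.0095

By Bayes' theorem, P(k | x) = P(Z=k) f_k(x) / Σ_j P(Z=j) f_j(x).
Since both observations come from the same component, the likelihood for component k is f_k(x₁)·f_k(x₂).
  p_A = [0.20·(1−0.20)^4 = 0.20·0.4096 = 0.08192] × [0.0335544] = 0.00274878
  p_B = [0.50·(1−0.50)^4 = 0.50·0.0625 = 0.03125] × [0.00195312] = 6.10352e-05
  p_C = [0.58·(1−0.58)^4 = 0.58·0.031117 = 0.0180478] × [0.000561594] = 1.01356e-05
  p_D = [0.70·(1−0.70)^4 = 0.70·0.0081 = 0.00567] × [4.5927e-05] = 2.60406e-07
Unnormalised posteriors:
  P(Z=A)·p_A = 0.19 × 0.00274878 = 0.000522268
  P(Z=B)·p_B = 0.13 × 6.10352e-05 = 7.93457e-06
  P(Z=C)·p_C = 0.50 × 1.01356e-05 = 5.06778e-06
  P(Z=D)·p_D = 0.18 × 2.60406e-07 = 4.68731e-08
Normaliser: 0.000522268 + 7.93457e-06 + 5.06778e-06 + 4.68731e-08 = 0.000535317
P(Segment C | x₁, x₂) ≈ 0.0095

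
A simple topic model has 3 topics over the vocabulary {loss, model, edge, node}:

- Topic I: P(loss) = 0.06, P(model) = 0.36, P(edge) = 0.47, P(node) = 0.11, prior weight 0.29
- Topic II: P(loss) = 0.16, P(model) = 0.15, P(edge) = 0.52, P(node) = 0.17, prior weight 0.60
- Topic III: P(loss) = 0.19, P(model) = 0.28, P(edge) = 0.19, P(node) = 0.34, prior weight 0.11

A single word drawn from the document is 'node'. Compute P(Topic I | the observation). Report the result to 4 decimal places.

P(component k | x) = P(Z=k)·f_k(x) / marginal(x), where marginal(x) = Σ_j P(Z=j)·f_j(x).
Evaluate each component's likelihood at the observed value:
  p_I = P(node | comp) = 0.11
  p_II = P(node | comp) = 0.17
  p_III = P(node | comp) = 0.34
Prior × likelihood for each component:
  P(Z=I)·p_I = 0.29 × 0.11 = 0.0319
  P(Z=II)·p_II = 0.60 × 0.17 = 0.102
  P(Z=III)·p_III = 0.11 × 0.34 = 0.0374
Normaliser: 0.0319 + 0.102 + 0.0374 = 0.1713
So the posterior for Topic I is 0.0319 / 0.1713 ≈ 0.1862.

0.1862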